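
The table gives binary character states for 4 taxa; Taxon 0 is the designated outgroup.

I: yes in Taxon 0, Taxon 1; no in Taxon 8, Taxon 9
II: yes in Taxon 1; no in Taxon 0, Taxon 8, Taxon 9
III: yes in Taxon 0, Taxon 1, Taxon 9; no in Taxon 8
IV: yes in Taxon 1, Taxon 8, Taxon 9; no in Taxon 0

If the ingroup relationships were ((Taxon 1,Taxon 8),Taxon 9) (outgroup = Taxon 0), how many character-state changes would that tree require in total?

5

Map each character onto ((Taxon 1,Taxon 8),Taxon 9) (rooted by Taxon 0) and count the minimum state changes it requires (Fitch parsimony):
I: 2; II: 1; III: 1; IV: 1.
Total tree length = 5.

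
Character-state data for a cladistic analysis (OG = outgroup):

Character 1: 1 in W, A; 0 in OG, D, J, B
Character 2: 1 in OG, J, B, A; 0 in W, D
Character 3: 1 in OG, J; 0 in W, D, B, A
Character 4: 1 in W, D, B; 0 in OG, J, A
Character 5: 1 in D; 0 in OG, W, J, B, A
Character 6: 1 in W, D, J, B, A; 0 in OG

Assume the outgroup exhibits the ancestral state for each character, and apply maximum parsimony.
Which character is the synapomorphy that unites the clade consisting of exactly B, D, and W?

Character polarity is set by the outgroup: the derived state is whichever differs from the outgroup's state, so for Character 2, Character 3 the derived state is '0', and for the remaining characters it is '1'.
Character 1 (state '1') occurs in A and W but conflicts with the nesting implied by the other characters — most parsimoniously interpreted as homoplasy.
Only D and W show the derived state '0' for Character 2, supporting them as a clade.
Character 3 (derived state '0') is shared by A, B, D, and W — a synapomorphy uniting that clade.
Character 4 (derived state '1') is shared by B, D, and W — a synapomorphy uniting that clade.
Character 5 (derived state '1') is unique to D (autapomorphy; uninformative for grouping).
Character 6 (derived state '1') is shared by all ingroup taxa — unites the whole ingroup.
Most parsimonious ingroup topology: ((((W,D),B),A),J).
The clade {B, D, W} is supported by Character 4: its derived state '1' occurs in exactly those taxa and in no other taxon (including the outgroup).

Character 4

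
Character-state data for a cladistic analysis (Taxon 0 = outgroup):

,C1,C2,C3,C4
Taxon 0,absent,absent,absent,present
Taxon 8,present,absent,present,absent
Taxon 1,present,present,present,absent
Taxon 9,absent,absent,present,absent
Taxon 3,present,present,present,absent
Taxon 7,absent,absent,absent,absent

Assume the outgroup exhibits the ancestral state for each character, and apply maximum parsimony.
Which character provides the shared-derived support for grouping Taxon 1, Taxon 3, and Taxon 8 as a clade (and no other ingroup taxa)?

C1

Character polarity is set by the outgroup: the derived state is whichever differs from the outgroup's state, so for C4 the derived state is 'absent', and for the remaining characters it is 'present'.
C1: derived state 'present' in Taxon 1, Taxon 3, and Taxon 8 only — synapomorphy for {Taxon 1, Taxon 3, Taxon 8}.
Only Taxon 1 and Taxon 3 show the derived state 'present' for C2, supporting them as a clade.
Only Taxon 1, Taxon 3, Taxon 8, and Taxon 9 show the derived state 'present' for C3, supporting them as a clade.
C4 (derived state 'absent') is shared by all ingroup taxa — unites the whole ingroup.
Most parsimonious ingroup topology: (((Taxon 8,(Taxon 1,Taxon 3)),Taxon 9),Taxon 7).
The clade {Taxon 1, Taxon 3, Taxon 8} is supported by C1: its derived state 'present' occurs in exactly those taxa and in no other taxon (including the outgroup).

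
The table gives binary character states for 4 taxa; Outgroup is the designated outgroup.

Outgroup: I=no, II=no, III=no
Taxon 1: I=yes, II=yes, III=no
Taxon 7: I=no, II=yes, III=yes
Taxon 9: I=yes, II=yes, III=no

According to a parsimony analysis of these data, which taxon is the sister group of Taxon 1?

The outgroup has state 'no' for every character, so 'yes' is the derived state throughout.
I: derived state 'yes' in Taxon 1 and Taxon 9 only — synapomorphy for {Taxon 1, Taxon 9}.
All ingroup taxa share the derived state 'yes' for II; it defines the ingroup but does not resolve relationships within it.
III (derived state 'yes') is unique to Taxon 7 (autapomorphy; uninformative for grouping).
Most parsimonious ingroup topology: ((Taxon 1,Taxon 9),Taxon 7).
Taxon 1 and Taxon 9 form a cherry on this tree, so they are sister taxa.

Taxon 9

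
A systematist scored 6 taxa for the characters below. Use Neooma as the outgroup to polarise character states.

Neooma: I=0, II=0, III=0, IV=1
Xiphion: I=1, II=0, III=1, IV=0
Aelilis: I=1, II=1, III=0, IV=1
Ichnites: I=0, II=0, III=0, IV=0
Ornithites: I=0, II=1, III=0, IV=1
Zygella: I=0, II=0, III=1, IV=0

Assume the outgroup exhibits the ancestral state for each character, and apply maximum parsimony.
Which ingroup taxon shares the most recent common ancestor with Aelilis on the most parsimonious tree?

Character polarity is set by the outgroup: the derived state is whichever differs from the outgroup's state, so for IV the derived state is '0', and for the remaining characters it is '1'.
I groups Aelilis and Xiphion, which is incompatible with the clades supported by the remaining characters; treating it as convergent (homoplasy) costs fewer steps than any alternative tree.
II: derived state '1' in Aelilis and Ornithites only — synapomorphy for {Aelilis, Ornithites}.
III (derived state '1') is shared by Xiphion and Zygella — a synapomorphy uniting that clade.
IV: derived state '0' in Ichnites, Xiphion, and Zygella only — synapomorphy for {Ichnites, Xiphion, Zygella}.
Most parsimonious ingroup topology: (((Xiphion,Zygella),Ichnites),(Aelilis,Ornithites)).
Aelilis and Ornithites form a cherry on this tree, so they are sister taxa.

Ornithites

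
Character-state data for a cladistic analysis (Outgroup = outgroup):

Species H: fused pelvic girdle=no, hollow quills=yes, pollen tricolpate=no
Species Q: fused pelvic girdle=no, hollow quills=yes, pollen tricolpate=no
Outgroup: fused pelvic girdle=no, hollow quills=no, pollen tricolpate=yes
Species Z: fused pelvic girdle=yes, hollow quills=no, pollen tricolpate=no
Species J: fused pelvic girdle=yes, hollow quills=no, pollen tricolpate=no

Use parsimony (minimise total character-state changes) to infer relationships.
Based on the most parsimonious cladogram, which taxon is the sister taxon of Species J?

Character polarity is set by the outgroup: the derived state is whichever differs from the outgroup's state, so for pollen tricolpate the derived state is 'no', and for the remaining characters it is 'yes'.
Only Species J and Species Z show the derived state 'yes' for fused pelvic girdle, supporting them as a clade.
hollow quills (derived state 'yes') is shared by Species H and Species Q — a synapomorphy uniting that clade.
pollen tricolpate (derived state 'no') is shared by all ingroup taxa — unites the whole ingroup.
Most parsimonious ingroup topology: ((Species Q,Species H),(Species J,Species Z)).
Species J and Species Z form a cherry on this tree, so they are sister taxa.

Species Z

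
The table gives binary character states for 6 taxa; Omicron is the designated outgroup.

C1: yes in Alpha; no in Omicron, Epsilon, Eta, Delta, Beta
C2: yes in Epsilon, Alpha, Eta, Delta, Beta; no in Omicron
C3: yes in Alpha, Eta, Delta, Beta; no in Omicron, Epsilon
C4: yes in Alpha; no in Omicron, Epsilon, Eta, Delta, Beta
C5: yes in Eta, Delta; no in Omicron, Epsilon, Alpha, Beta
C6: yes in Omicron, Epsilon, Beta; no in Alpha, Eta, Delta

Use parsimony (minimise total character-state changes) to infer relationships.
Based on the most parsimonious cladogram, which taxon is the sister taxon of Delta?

Character polarity is set by the outgroup: the derived state is whichever differs from the outgroup's state, so for C6 the derived state is 'no', and for the remaining characters it is 'yes'.
C1: derived state 'yes' in Alpha only — an autapomorphy, so it tells us nothing about relationships among taxa.
C2 (derived state 'yes') is shared by all ingroup taxa — unites the whole ingroup.
C3: derived state 'yes' in Alpha, Beta, Delta, and Eta only — synapomorphy for {Alpha, Beta, Delta, Eta}.
C4: derived state 'yes' in Alpha only — an autapomorphy, so it tells us nothing about relationships among taxa.
Only Delta and Eta show the derived state 'yes' for C5, supporting them as a clade.
C6: derived state 'no' in Alpha, Delta, and Eta only — synapomorphy for {Alpha, Delta, Eta}.
Most parsimonious ingroup topology: (Epsilon,((Alpha,(Eta,Delta)),Beta)).
Delta and Eta form a cherry on this tree, so they are sister taxa.

Eta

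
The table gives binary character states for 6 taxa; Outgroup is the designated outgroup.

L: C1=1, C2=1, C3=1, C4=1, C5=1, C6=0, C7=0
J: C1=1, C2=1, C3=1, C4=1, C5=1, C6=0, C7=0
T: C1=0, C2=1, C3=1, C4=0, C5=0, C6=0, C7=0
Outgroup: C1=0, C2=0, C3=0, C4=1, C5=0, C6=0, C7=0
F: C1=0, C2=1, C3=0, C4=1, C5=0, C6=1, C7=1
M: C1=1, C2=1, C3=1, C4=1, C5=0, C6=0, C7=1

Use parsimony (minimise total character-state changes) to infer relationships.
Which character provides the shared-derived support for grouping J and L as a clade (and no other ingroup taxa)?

C5

Character polarity is set by the outgroup: the derived state is whichever differs from the outgroup's state, so for C4 the derived state is '0', and for the remaining characters it is '1'.
C1 (derived state '1') is shared by J, L, and M — a synapomorphy uniting that clade.
All ingroup taxa share the derived state '1' for C2; it defines the ingroup but does not resolve relationships within it.
C3: derived state '1' in J, L, M, and T only — synapomorphy for {J, L, M, T}.
C4: derived state '0' in T only — an autapomorphy, so it tells us nothing about relationships among taxa.
C5: derived state '1' in J and L only — synapomorphy for {J, L}.
C6 (derived state '1') is unique to F (autapomorphy; uninformative for grouping).
C7 (state '1') occurs in F and M but conflicts with the nesting implied by the other characters — most parsimoniously interpreted as homoplasy.
Most parsimonious ingroup topology: (F,(((L,J),M),T)).
The clade {J, L} is supported by C5: its derived state '1' occurs in exactly those taxa and in no other taxon (including the outgroup).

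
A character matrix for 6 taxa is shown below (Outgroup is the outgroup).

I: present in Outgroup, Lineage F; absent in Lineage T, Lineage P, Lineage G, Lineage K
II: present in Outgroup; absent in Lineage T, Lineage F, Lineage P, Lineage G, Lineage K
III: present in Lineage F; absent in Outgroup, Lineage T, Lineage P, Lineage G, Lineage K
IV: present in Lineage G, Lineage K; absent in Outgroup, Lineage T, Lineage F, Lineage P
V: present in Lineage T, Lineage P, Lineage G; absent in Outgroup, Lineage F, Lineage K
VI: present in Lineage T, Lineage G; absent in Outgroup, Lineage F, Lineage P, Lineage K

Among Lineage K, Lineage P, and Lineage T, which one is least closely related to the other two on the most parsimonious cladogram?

Character polarity is set by the outgroup: the derived state is whichever differs from the outgroup's state, so for I, II the derived state is 'absent', and for the remaining characters it is 'present'.
Only Lineage G, Lineage K, Lineage P, and Lineage T show the derived state 'absent' for I, supporting them as a clade.
All ingroup taxa share the derived state 'absent' for II; it defines the ingroup but does not resolve relationships within it.
III: derived state 'present' in Lineage F only — an autapomorphy, so it tells us nothing about relationships among taxa.
IV groups Lineage G and Lineage K, which is incompatible with the clades supported by the remaining characters; treating it as convergent (homoplasy) costs fewer steps than any alternative tree.
V: derived state 'present' in Lineage G, Lineage P, and Lineage T only — synapomorphy for {Lineage G, Lineage P, Lineage T}.
VI: derived state 'present' in Lineage G and Lineage T only — synapomorphy for {Lineage G, Lineage T}.
Most parsimonious ingroup topology: ((((Lineage T,Lineage G),Lineage P),Lineage K),Lineage F).
Lineage T and Lineage P share a more recent common ancestor with each other than either does with Lineage K, so Lineage K is the least closely related of the three.

Lineage K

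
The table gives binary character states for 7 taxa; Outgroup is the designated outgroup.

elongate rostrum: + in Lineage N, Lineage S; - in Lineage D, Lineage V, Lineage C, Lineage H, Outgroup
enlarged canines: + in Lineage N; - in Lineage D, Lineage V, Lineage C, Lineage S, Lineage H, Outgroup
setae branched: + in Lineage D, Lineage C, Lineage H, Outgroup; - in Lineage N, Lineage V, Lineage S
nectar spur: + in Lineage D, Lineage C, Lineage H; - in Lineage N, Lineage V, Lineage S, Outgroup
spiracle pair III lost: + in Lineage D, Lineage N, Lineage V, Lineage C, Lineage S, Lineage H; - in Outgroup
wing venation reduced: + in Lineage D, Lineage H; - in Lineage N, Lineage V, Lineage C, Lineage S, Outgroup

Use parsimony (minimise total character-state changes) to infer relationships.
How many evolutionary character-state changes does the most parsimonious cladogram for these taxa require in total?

Character polarity is set by the outgroup: the derived state is whichever differs from the outgroup's state, so for setae branched the derived state is '-', and for the remaining characters it is '+'.
elongate rostrum: derived state '+' in Lineage N and Lineage S only — synapomorphy for {Lineage N, Lineage S}.
enlarged canines (derived state '+') is unique to Lineage N (autapomorphy; uninformative for grouping).
setae branched (derived state '-') is shared by Lineage N, Lineage S, and Lineage V — a synapomorphy uniting that clade.
Only Lineage C, Lineage D, and Lineage H show the derived state '+' for nectar spur, supporting them as a clade.
spiracle pair III lost (derived state '+') is shared by all ingroup taxa — unites the whole ingroup.
wing venation reduced: derived state '+' in Lineage D and Lineage H only — synapomorphy for {Lineage D, Lineage H}.
Most parsimonious ingroup topology: (((Lineage H,Lineage D),Lineage C),((Lineage S,Lineage N),Lineage V)).
Changes per character on this tree: elongate rostrum: 1; enlarged canines: 1; setae branched: 1; nectar spur: 1; spiracle pair III lost: 1; wing venation reduced: 1.
Total = 6.

6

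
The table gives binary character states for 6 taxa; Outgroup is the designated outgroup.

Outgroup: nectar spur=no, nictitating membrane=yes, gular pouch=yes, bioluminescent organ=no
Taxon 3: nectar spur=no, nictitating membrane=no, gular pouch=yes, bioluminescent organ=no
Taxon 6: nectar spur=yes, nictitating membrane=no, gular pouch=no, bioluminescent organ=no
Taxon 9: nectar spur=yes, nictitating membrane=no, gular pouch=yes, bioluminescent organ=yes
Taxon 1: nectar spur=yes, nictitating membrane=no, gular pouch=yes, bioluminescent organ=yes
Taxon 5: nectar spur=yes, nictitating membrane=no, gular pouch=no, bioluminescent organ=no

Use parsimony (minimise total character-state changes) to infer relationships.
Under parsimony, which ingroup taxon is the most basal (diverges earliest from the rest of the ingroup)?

Character polarity is set by the outgroup: the derived state is whichever differs from the outgroup's state, so for nictitating membrane, gular pouch the derived state is 'no', and for the remaining characters it is 'yes'.
Only Taxon 1, Taxon 5, Taxon 6, and Taxon 9 show the derived state 'yes' for nectar spur, supporting them as a clade.
All ingroup taxa share the derived state 'no' for nictitating membrane; it defines the ingroup but does not resolve relationships within it.
gular pouch (derived state 'no') is shared by Taxon 5 and Taxon 6 — a synapomorphy uniting that clade.
Only Taxon 1 and Taxon 9 show the derived state 'yes' for bioluminescent organ, supporting them as a clade.
Most parsimonious ingroup topology: (((Taxon 9,Taxon 1),(Taxon 6,Taxon 5)),Taxon 3).
Taxon 3 is sister to the clade containing all other ingroup taxa, so it is the earliest-diverging (most basal) ingroup lineage.

Taxon 3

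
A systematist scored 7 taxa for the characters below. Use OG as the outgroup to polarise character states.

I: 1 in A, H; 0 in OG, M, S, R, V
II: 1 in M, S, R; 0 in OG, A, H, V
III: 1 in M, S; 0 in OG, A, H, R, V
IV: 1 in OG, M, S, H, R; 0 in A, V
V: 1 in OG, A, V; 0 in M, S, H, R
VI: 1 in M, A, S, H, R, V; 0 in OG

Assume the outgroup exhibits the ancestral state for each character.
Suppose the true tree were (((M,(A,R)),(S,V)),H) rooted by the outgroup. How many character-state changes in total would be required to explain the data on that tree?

Map each character onto (((M,(A,R)),(S,V)),H) (rooted by OG) and count the minimum state changes it requires (Fitch parsimony):
I: 2; II: 3; III: 2; IV: 2; V: 3; VI: 1.
Total tree length = 13.

13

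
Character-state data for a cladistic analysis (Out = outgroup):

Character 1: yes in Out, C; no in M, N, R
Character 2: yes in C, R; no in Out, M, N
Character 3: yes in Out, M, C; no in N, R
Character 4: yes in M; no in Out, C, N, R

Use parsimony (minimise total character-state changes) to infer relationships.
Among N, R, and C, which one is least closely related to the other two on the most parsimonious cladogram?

C

Character polarity is set by the outgroup: the derived state is whichever differs from the outgroup's state, so for Character 1, Character 3 the derived state is 'no', and for the remaining characters it is 'yes'.
Character 1: derived state 'no' in M, N, and R only — synapomorphy for {M, N, R}.
Character 2 groups C and R, which is incompatible with the clades supported by the remaining characters; treating it as convergent (homoplasy) costs fewer steps than any alternative tree.
Character 3: derived state 'no' in N and R only — synapomorphy for {N, R}.
Character 4: derived state 'yes' in M only — an autapomorphy, so it tells us nothing about relationships among taxa.
Most parsimonious ingroup topology: ((M,(N,R)),C).
N and R share a more recent common ancestor with each other than either does with C, so C is the least closely related of the three.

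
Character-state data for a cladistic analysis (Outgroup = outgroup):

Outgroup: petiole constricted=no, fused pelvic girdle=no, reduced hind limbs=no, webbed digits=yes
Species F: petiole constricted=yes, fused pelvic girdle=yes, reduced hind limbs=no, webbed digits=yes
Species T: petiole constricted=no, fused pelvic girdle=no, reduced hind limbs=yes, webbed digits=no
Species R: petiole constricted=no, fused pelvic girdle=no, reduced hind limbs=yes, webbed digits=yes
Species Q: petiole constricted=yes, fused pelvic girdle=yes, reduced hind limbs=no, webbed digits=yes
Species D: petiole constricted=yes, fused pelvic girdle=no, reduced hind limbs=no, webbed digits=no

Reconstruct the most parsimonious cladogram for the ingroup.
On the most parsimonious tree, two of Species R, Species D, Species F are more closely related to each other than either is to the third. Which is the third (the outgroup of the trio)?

Species R

Character polarity is set by the outgroup: the derived state is whichever differs from the outgroup's state, so for webbed digits the derived state is 'no', and for the remaining characters it is 'yes'.
petiole constricted: derived state 'yes' in Species D, Species F, and Species Q only — synapomorphy for {Species D, Species F, Species Q}.
Only Species F and Species Q show the derived state 'yes' for fused pelvic girdle, supporting them as a clade.
reduced hind limbs (derived state 'yes') is shared by Species R and Species T — a synapomorphy uniting that clade.
webbed digits (state 'no') occurs in Species D and Species T but conflicts with the nesting implied by the other characters — most parsimoniously interpreted as homoplasy.
Most parsimonious ingroup topology: (((Species F,Species Q),Species D),(Species T,Species R)).
Species F and Species D share a more recent common ancestor with each other than either does with Species R, so Species R is the least closely related of the three.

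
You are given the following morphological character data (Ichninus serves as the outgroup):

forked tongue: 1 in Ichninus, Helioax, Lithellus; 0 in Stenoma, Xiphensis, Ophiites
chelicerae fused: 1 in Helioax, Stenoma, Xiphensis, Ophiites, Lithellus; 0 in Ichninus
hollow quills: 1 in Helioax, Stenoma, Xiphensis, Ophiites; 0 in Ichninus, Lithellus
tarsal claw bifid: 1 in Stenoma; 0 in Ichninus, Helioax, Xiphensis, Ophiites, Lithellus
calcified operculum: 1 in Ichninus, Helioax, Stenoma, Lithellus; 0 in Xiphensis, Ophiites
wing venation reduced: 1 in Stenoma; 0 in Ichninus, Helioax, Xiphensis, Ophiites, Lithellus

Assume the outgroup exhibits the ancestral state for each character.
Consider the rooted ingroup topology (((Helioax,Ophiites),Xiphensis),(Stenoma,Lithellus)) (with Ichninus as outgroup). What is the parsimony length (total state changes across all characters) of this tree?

Map each character onto (((Helioax,Ophiites),Xiphensis),(Stenoma,Lithellus)) (rooted by Ichninus) and count the minimum state changes it requires (Fitch parsimony):
forked tongue: 3; chelicerae fused: 1; hollow quills: 2; tarsal claw bifid: 1; calcified operculum: 2; wing venation reduced: 1.
Total tree length = 10.

10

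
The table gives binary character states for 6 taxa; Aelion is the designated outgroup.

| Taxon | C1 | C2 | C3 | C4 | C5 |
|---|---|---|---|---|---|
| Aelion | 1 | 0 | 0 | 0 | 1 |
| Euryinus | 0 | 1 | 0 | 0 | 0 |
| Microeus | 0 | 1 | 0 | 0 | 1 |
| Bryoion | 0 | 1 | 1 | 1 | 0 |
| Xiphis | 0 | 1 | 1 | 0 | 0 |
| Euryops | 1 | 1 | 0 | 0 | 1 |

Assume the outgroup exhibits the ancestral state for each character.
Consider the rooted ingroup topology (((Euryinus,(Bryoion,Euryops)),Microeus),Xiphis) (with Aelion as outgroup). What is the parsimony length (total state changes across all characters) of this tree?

Map each character onto (((Euryinus,(Bryoion,Euryops)),Microeus),Xiphis) (rooted by Aelion) and count the minimum state changes it requires (Fitch parsimony):
C1: 2; C2: 1; C3: 2; C4: 1; C5: 3.
Total tree length = 9.

9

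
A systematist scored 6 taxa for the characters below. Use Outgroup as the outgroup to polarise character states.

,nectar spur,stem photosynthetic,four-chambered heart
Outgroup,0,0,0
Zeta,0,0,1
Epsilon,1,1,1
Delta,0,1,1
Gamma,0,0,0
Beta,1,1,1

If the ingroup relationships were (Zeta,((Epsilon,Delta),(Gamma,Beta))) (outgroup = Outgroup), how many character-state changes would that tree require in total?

6

Map each character onto (Zeta,((Epsilon,Delta),(Gamma,Beta))) (rooted by Outgroup) and count the minimum state changes it requires (Fitch parsimony):
nectar spur: 2; stem photosynthetic: 2; four-chambered heart: 2.
Total tree length = 6.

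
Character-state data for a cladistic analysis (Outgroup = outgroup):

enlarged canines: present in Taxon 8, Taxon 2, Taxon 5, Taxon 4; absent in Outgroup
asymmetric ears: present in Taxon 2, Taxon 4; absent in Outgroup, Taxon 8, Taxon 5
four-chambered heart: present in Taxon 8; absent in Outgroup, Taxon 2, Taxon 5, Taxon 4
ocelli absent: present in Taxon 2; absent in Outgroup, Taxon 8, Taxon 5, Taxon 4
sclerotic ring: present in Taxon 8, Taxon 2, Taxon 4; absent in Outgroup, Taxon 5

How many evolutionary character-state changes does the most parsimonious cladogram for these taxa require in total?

The outgroup has state 'absent' for every character, so 'present' is the derived state throughout.
All ingroup taxa share the derived state 'present' for enlarged canines; it defines the ingroup but does not resolve relationships within it.
asymmetric ears (derived state 'present') is shared by Taxon 2 and Taxon 4 — a synapomorphy uniting that clade.
four-chambered heart: derived state 'present' in Taxon 8 only — an autapomorphy, so it tells us nothing about relationships among taxa.
ocelli absent: derived state 'present' in Taxon 2 only — an autapomorphy, so it tells us nothing about relationships among taxa.
sclerotic ring (derived state 'present') is shared by Taxon 2, Taxon 4, and Taxon 8 — a synapomorphy uniting that clade.
Most parsimonious ingroup topology: ((Taxon 8,(Taxon 2,Taxon 4)),Taxon 5).
Changes per character on this tree: enlarged canines: 1; asymmetric ears: 1; four-chambered heart: 1; ocelli absent: 1; sclerotic ring: 1.
Total = 5.

5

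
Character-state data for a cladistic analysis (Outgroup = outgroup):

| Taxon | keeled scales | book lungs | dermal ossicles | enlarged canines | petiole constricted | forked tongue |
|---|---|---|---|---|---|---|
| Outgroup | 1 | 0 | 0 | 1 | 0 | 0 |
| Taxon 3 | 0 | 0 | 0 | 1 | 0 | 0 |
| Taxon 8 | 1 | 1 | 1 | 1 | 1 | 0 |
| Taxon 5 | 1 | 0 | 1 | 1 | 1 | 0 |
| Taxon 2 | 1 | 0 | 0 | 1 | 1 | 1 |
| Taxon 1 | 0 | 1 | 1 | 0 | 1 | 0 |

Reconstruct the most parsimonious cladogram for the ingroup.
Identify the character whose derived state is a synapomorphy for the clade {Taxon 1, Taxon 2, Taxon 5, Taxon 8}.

petiole constricted

Character polarity is set by the outgroup: the derived state is whichever differs from the outgroup's state, so for keeled scales, enlarged canines the derived state is '0', and for the remaining characters it is '1'.
keeled scales (state '0') occurs in Taxon 1 and Taxon 3 but conflicts with the nesting implied by the other characters — most parsimoniously interpreted as homoplasy.
book lungs (derived state '1') is shared by Taxon 1 and Taxon 8 — a synapomorphy uniting that clade.
Only Taxon 1, Taxon 5, and Taxon 8 show the derived state '1' for dermal ossicles, supporting them as a clade.
enlarged canines (derived state '0') is unique to Taxon 1 (autapomorphy; uninformative for grouping).
Only Taxon 1, Taxon 2, Taxon 5, and Taxon 8 show the derived state '1' for petiole constricted, supporting them as a clade.
forked tongue (derived state '1') is unique to Taxon 2 (autapomorphy; uninformative for grouping).
Most parsimonious ingroup topology: (Taxon 3,(((Taxon 8,Taxon 1),Taxon 5),Taxon 2)).
The clade {Taxon 1, Taxon 2, Taxon 5, Taxon 8} is supported by petiole constricted: its derived state '1' occurs in exactly those taxa and in no other taxon (including the outgroup).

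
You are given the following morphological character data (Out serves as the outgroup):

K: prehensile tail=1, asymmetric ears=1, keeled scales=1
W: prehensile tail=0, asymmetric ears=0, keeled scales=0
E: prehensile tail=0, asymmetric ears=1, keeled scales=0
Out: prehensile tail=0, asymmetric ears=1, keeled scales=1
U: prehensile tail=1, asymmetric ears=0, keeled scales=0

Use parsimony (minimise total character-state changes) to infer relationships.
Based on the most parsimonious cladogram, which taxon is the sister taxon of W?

U

Character polarity is set by the outgroup: the derived state is whichever differs from the outgroup's state, so for asymmetric ears, keeled scales the derived state is '0', and for the remaining characters it is '1'.
prehensile tail groups K and U, which is incompatible with the clades supported by the remaining characters; treating it as convergent (homoplasy) costs fewer steps than any alternative tree.
Only U and W show the derived state '0' for asymmetric ears, supporting them as a clade.
keeled scales (derived state '0') is shared by E, U, and W — a synapomorphy uniting that clade.
Most parsimonious ingroup topology: ((E,(W,U)),K).
W and U form a cherry on this tree, so they are sister taxa.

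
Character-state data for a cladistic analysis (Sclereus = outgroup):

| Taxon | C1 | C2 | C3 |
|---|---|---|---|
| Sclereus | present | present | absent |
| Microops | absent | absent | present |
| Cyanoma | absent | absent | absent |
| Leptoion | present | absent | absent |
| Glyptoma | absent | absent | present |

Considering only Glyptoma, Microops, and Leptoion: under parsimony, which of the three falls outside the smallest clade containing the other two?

Character polarity is set by the outgroup: the derived state is whichever differs from the outgroup's state, so for C1, C2 the derived state is 'absent', and for the remaining characters it is 'present'.
C1: derived state 'absent' in Cyanoma, Glyptoma, and Microops only — synapomorphy for {Cyanoma, Glyptoma, Microops}.
C2 (derived state 'absent') is shared by all ingroup taxa — unites the whole ingroup.
Only Glyptoma and Microops show the derived state 'present' for C3, supporting them as a clade.
Most parsimonious ingroup topology: (((Microops,Glyptoma),Cyanoma),Leptoion).
Microops and Glyptoma share a more recent common ancestor with each other than either does with Leptoion, so Leptoion is the least closely related of the three.

Leptoion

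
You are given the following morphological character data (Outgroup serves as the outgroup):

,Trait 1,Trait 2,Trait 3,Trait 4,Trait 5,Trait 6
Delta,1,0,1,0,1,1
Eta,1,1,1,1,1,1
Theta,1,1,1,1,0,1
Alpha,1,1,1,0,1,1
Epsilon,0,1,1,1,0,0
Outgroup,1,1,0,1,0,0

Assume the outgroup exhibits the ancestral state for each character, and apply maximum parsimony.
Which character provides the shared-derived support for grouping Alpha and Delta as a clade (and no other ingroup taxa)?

Character polarity is set by the outgroup: the derived state is whichever differs from the outgroup's state, so for Trait 1, Trait 2, Trait 4 the derived state is '0', and for the remaining characters it is '1'.
Trait 1 (derived state '0') is unique to Epsilon (autapomorphy; uninformative for grouping).
Trait 2 (derived state '0') is unique to Delta (autapomorphy; uninformative for grouping).
Trait 3 (derived state '1') is shared by all ingroup taxa — unites the whole ingroup.
Trait 4: derived state '0' in Alpha and Delta only — synapomorphy for {Alpha, Delta}.
Trait 5 (derived state '1') is shared by Alpha, Delta, and Eta — a synapomorphy uniting that clade.
Only Alpha, Delta, Eta, and Theta show the derived state '1' for Trait 6, supporting them as a clade.
Most parsimonious ingroup topology: (((Eta,(Delta,Alpha)),Theta),Epsilon).
The clade {Alpha, Delta} is supported by Trait 4: its derived state '0' occurs in exactly those taxa and in no other taxon (including the outgroup).

Trait 4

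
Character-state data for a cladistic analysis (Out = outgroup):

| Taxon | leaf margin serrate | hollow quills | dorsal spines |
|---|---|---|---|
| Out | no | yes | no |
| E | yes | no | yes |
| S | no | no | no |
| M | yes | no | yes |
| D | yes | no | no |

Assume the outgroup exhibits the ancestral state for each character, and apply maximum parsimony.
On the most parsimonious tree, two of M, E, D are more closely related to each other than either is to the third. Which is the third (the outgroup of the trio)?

Character polarity is set by the outgroup: the derived state is whichever differs from the outgroup's state, so for hollow quills the derived state is 'no', and for the remaining characters it is 'yes'.
leaf margin serrate: derived state 'yes' in D, E, and M only — synapomorphy for {D, E, M}.
hollow quills (derived state 'no') is shared by all ingroup taxa — unites the whole ingroup.
dorsal spines (derived state 'yes') is shared by E and M — a synapomorphy uniting that clade.
Most parsimonious ingroup topology: (((E,M),D),S).
E and M share a more recent common ancestor with each other than either does with D, so D is the least closely related of the three.

D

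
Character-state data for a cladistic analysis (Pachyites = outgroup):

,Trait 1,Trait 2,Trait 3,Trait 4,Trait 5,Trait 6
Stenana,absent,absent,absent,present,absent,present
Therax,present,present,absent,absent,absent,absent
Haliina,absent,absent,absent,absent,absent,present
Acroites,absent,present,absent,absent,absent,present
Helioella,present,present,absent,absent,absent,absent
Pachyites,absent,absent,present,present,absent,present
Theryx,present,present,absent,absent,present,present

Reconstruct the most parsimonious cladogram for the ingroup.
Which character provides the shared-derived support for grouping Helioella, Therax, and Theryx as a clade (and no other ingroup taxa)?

Character polarity is set by the outgroup: the derived state is whichever differs from the outgroup's state, so for Trait 3, Trait 4, Trait 6 the derived state is 'absent', and for the remaining characters it is 'present'.
Trait 1 (derived state 'present') is shared by Helioella, Therax, and Theryx — a synapomorphy uniting that clade.
Trait 2: derived state 'present' in Acroites, Helioella, Therax, and Theryx only — synapomorphy for {Acroites, Helioella, Therax, Theryx}.
All ingroup taxa share the derived state 'absent' for Trait 3; it defines the ingroup but does not resolve relationships within it.
Only Acroites, Haliina, Helioella, Therax, and Theryx show the derived state 'absent' for Trait 4, supporting them as a clade.
Trait 5 (derived state 'present') is unique to Theryx (autapomorphy; uninformative for grouping).
Only Helioella and Therax show the derived state 'absent' for Trait 6, supporting them as a clade.
Most parsimonious ingroup topology: (((Acroites,((Therax,Helioella),Theryx)),Haliina),Stenana).
The clade {Helioella, Therax, Theryx} is supported by Trait 1: its derived state 'present' occurs in exactly those taxa and in no other taxon (including the outgroup).

Trait 1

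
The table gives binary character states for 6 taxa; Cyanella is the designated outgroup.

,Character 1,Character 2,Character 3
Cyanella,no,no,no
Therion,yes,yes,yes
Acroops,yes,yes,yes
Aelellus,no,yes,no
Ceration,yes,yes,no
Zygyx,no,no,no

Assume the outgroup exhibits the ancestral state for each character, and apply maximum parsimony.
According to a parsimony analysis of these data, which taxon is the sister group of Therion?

Acroops

The outgroup has state 'no' for every character, so 'yes' is the derived state throughout.
Only Acroops, Ceration, and Therion show the derived state 'yes' for Character 1, supporting them as a clade.
Character 2: derived state 'yes' in Acroops, Aelellus, Ceration, and Therion only — synapomorphy for {Acroops, Aelellus, Ceration, Therion}.
Character 3: derived state 'yes' in Acroops and Therion only — synapomorphy for {Acroops, Therion}.
Most parsimonious ingroup topology: ((((Therion,Acroops),Ceration),Aelellus),Zygyx).
Therion and Acroops form a cherry on this tree, so they are sister taxa.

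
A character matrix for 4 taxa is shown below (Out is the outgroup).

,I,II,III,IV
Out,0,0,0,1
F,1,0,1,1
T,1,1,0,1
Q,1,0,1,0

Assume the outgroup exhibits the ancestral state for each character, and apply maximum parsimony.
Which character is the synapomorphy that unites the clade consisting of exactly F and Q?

III

Character polarity is set by the outgroup: the derived state is whichever differs from the outgroup's state, so for IV the derived state is '0', and for the remaining characters it is '1'.
I (derived state '1') is shared by all ingroup taxa — unites the whole ingroup.
II: derived state '1' in T only — an autapomorphy, so it tells us nothing about relationships among taxa.
Only F and Q show the derived state '1' for III, supporting them as a clade.
IV (derived state '0') is unique to Q (autapomorphy; uninformative for grouping).
Most parsimonious ingroup topology: ((F,Q),T).
The clade {F, Q} is supported by III: its derived state '1' occurs in exactly those taxa and in no other taxon (including the outgroup).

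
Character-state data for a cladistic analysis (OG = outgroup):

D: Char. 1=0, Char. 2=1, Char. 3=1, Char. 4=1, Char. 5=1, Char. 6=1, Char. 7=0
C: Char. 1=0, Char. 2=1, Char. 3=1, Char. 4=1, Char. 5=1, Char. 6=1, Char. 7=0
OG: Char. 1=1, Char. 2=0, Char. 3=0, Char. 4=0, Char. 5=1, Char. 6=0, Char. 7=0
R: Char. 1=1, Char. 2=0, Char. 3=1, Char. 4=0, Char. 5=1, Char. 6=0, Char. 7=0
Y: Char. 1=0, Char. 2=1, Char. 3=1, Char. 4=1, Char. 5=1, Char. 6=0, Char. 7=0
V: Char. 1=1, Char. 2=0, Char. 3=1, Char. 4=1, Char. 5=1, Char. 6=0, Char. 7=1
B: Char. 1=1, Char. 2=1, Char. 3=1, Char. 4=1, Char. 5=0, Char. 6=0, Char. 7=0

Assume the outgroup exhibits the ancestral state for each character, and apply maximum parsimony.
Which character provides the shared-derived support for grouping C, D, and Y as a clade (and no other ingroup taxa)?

Character polarity is set by the outgroup: the derived state is whichever differs from the outgroup's state, so for Char. 1, Char. 5 the derived state is '0', and for the remaining characters it is '1'.
Char. 1 (derived state '0') is shared by C, D, and Y — a synapomorphy uniting that clade.
Char. 2: derived state '1' in B, C, D, and Y only — synapomorphy for {B, C, D, Y}.
All ingroup taxa share the derived state '1' for Char. 3; it defines the ingroup but does not resolve relationships within it.
Char. 4 (derived state '1') is shared by B, C, D, V, and Y — a synapomorphy uniting that clade.
Char. 5 (derived state '0') is unique to B (autapomorphy; uninformative for grouping).
Only C and D show the derived state '1' for Char. 6, supporting them as a clade.
Char. 7 (derived state '1') is unique to V (autapomorphy; uninformative for grouping).
Most parsimonious ingroup topology: (R,(((Y,(C,D)),B),V)).
The clade {C, D, Y} is supported by Char. 1: its derived state '0' occurs in exactly those taxa and in no other taxon (including the outgroup).

Char. 1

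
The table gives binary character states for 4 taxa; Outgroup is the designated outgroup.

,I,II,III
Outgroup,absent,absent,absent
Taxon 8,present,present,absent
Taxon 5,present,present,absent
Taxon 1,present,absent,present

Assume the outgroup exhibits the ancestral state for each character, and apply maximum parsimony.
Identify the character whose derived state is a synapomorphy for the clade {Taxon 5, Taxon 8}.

The outgroup has state 'absent' for every character, so 'present' is the derived state throughout.
I (derived state 'present') is shared by all ingroup taxa — unites the whole ingroup.
II: derived state 'present' in Taxon 5 and Taxon 8 only — synapomorphy for {Taxon 5, Taxon 8}.
III (derived state 'present') is unique to Taxon 1 (autapomorphy; uninformative for grouping).
Most parsimonious ingroup topology: ((Taxon 8,Taxon 5),Taxon 1).
The clade {Taxon 5, Taxon 8} is supported by II: its derived state 'present' occurs in exactly those taxa and in no other taxon (including the outgroup).

II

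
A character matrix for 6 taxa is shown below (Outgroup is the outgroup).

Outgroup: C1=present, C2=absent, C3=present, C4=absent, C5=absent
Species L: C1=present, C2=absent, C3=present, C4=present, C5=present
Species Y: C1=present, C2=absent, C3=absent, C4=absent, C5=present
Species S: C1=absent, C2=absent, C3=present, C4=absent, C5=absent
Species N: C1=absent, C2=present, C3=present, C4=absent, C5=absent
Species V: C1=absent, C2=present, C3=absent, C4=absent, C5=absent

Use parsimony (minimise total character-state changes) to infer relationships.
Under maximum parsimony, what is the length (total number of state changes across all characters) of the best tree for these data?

Character polarity is set by the outgroup: the derived state is whichever differs from the outgroup's state, so for C1, C3 the derived state is 'absent', and for the remaining characters it is 'present'.
C1: derived state 'absent' in Species N, Species S, and Species V only — synapomorphy for {Species N, Species S, Species V}.
Only Species N and Species V show the derived state 'present' for C2, supporting them as a clade.
C3 (state 'absent') occurs in Species V and Species Y but conflicts with the nesting implied by the other characters — most parsimoniously interpreted as homoplasy.
C4 (derived state 'present') is unique to Species L (autapomorphy; uninformative for grouping).
C5: derived state 'present' in Species L and Species Y only — synapomorphy for {Species L, Species Y}.
Most parsimonious ingroup topology: ((Species L,Species Y),(Species S,(Species N,Species V))).
Changes per character on this tree: C1: 1; C2: 1; C3: 2; C4: 1; C5: 1.
Total = 6.

6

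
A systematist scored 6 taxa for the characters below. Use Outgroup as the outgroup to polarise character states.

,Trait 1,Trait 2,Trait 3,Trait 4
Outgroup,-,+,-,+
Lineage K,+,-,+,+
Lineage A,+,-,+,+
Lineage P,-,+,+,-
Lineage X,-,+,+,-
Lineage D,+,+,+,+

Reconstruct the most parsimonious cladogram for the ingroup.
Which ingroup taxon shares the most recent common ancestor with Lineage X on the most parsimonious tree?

Character polarity is set by the outgroup: the derived state is whichever differs from the outgroup's state, so for Trait 2, Trait 4 the derived state is '-', and for the remaining characters it is '+'.
Trait 1 (derived state '+') is shared by Lineage A, Lineage D, and Lineage K — a synapomorphy uniting that clade.
Only Lineage A and Lineage K show the derived state '-' for Trait 2, supporting them as a clade.
All ingroup taxa share the derived state '+' for Trait 3; it defines the ingroup but does not resolve relationships within it.
Only Lineage P and Lineage X show the derived state '-' for Trait 4, supporting them as a clade.
Most parsimonious ingroup topology: (((Lineage K,Lineage A),Lineage D),(Lineage P,Lineage X)).
Lineage X and Lineage P form a cherry on this tree, so they are sister taxa.

Lineage P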